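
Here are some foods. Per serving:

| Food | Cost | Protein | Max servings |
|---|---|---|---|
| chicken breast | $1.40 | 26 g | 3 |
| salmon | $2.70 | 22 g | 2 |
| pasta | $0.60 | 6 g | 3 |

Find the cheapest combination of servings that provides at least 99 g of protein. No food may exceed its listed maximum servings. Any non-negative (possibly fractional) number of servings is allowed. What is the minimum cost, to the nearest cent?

$6.37

Cost per g of protein: chicken breast $0.0538, pasta $0.1000, salmon $0.1227.
Take 3 servings of chicken breast: +78.0 g protein for $4.20 (total $4.20, still need 21.0 g).
Take 3 servings of pasta: +18.0 g protein for $1.80 (total $6.00, still need 3.0 g).
Take 0.1364 servings of salmon: +3.0 g protein for $0.37 (total $6.37, still need 0.0 g).
Filling from the cheapest source first is optimal under one linear minimum: $6.37.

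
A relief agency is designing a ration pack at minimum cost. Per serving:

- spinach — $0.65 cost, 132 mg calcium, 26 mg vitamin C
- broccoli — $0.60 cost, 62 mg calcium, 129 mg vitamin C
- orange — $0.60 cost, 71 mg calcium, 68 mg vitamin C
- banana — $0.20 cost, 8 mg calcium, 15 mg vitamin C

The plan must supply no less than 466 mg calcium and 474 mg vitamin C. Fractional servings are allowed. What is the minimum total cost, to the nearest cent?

$3.26

With two linear requirements the optimum uses one or two foods; enumerate the corners.
spinach only: max(466/132, 474/26) = 18.23 servings → $11.85.
broccoli only: max(466/62, 474/129) = 7.516 servings → $4.51.
orange only: max(466/71, 474/68) = 6.971 servings → $4.18.
banana only: max(466/8, 474/15) = 58.25 servings → $11.65.
spinach + broccoli with both tight: 1.993 servings and 3.273 servings → $3.26.
spinach + orange with both targets exact would need a negative amount; discard.
spinach + banana with both tight: 1.805 servings and 28.47 servings → $6.87.
broccoli + orange with both tight: 0.3977 servings and 6.216 servings → $3.97.
broccoli + banana with both targets exact would need a negative amount; discard.
orange + banana with both tight: 6.138 servings and 3.774 servings → $4.44.
Cheapest feasible corner: $3.26.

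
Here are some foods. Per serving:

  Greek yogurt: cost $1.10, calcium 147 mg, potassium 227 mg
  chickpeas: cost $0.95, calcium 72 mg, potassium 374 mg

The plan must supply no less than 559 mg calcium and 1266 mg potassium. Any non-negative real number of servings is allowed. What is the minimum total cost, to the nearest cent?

$4.81

Check every corner: each single food scaled to meet both minima, and each pair solved so both constraints bind.
Greek yogurt only: max(559/147, 1266/227) = 5.577 servings → $6.13.
chickpeas only: max(559/72, 1266/374) = 7.764 servings → $7.38.
Greek yogurt + chickpeas with both tight: 3.052 servings and 1.533 servings → $4.81.
Cheapest feasible corner: $4.81.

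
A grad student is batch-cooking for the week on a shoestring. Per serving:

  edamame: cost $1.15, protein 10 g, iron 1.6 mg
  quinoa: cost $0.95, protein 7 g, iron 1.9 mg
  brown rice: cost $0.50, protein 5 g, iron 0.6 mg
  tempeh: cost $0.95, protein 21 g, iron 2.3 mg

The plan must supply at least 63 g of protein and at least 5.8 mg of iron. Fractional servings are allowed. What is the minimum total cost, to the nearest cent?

With two linear requirements the optimum uses one or two foods; enumerate the corners.
edamame only: max(63/10, 5.8/1.6) = 6.3 servings → $7.25.
quinoa only: max(63/7, 5.8/1.9) = 9 servings → $8.55.
brown rice only: max(63/5, 5.8/0.6) = 12.6 servings → $6.30.
tempeh only: max(63/21, 5.8/2.3) = 3 servings → $2.85.
edamame + quinoa: the both-tight solution has a negative serving — not a feasible corner.
edamame + brown rice: the both-tight solution has a negative serving — not a feasible corner.
edamame + tempeh: the both-tight solution has a negative serving — not a feasible corner.
quinoa + brown rice: the both-tight solution has a negative serving — not a feasible corner.
quinoa + tempeh with both targets exact would need a negative amount; discard.
brown rice + tempeh with both targets exact would need a negative amount; discard.
The minimum over all feasible corners is $2.85.

$2.85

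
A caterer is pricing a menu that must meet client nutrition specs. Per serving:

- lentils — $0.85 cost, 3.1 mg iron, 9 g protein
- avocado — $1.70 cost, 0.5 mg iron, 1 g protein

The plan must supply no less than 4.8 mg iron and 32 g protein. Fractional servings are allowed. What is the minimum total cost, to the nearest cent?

Two binding constraints pin down two serving amounts, so the optimal mix uses at most two foods. The candidates are each food alone (scaled to the tighter of iron/protein) and each pair with both constraints tight.
lentils only: max(4.8/3.1, 32/9) = 3.556 servings → $3.02.
avocado only: max(4.8/0.5, 32/1) = 32 servings → $54.40.
lentils + avocado: the both-tight solution has a negative serving — not a feasible corner.
So the least-cost plan costs $3.02.

$3.02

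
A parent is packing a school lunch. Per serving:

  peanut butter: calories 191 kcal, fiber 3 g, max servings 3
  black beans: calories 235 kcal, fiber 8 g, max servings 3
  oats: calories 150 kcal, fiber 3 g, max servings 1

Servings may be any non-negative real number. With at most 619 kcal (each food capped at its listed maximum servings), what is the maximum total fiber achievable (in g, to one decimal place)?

Fiber per kcal: black beans 0.03404, oats 0.02, peanut butter 0.01571.
Take 2.634 servings of black beans: uses 619 kcal, +21.1 g fiber (running total 21.1 g).
Greedy by best ratio exhausts the calories allowance optimally: 21.1 g.

21.1 g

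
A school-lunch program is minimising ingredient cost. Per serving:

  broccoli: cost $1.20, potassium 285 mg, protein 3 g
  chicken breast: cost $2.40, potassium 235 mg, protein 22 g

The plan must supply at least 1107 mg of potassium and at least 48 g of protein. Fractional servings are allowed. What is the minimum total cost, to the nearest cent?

A basic optimal solution has at most two foods positive. Try each food alone and each pair with both targets met exactly.
broccoli only: max(1107/285, 48/3) = 16 servings → $19.20.
chicken breast only: max(1107/235, 48/22) = 4.711 servings → $11.31.
broccoli + chicken breast with both tight: 2.349 servings and 1.861 servings → $7.29.
Cheapest feasible corner: $7.29.

$7.29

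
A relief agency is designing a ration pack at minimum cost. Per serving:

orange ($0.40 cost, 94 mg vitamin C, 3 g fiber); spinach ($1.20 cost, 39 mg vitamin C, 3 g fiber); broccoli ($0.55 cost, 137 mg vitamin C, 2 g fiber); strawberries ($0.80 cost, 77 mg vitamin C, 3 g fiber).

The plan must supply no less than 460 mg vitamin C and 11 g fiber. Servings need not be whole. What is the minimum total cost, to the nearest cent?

orange only: max(460/94, 11/3) = 4.894 servings → $1.96.
spinach only: max(460/39, 11/3) = 11.79 servings → $14.15.
broccoli only: max(460/137, 11/2) = 5.5 servings → $3.02.
strawberries only: max(460/77, 11/3) = 5.974 servings → $4.78.
orange + spinach: intersection lies outside the first quadrant.
orange + broccoli with both tight: 2.632 servings and 1.552 servings → $1.91.
orange + strawberries: the both-tight solution has a negative serving — not a feasible corner.
spinach + broccoli with both tight: 1.763 servings and 2.856 servings → $3.69.
spinach + strawberries: the both-tight solution has a negative serving — not a feasible corner.
broccoli + strawberries with both tight: 2.074 servings and 2.284 servings → $2.97.
So the least-cost plan costs $1.91.

$1.91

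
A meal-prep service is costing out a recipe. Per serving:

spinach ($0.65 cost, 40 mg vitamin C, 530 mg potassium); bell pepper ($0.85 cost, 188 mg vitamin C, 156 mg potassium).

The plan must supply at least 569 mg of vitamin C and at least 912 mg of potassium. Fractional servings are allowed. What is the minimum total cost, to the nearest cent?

$2.99

With two linear requirements the optimum uses one or two foods; enumerate the corners.
spinach only: max(569/40, 912/530) = 14.22 servings → $9.25.
bell pepper only: max(569/188, 912/156) = 5.846 servings → $4.97.
spinach + bell pepper with both tight: 0.8854 servings and 2.838 servings → $2.99.
The minimum over all feasible corners is $2.99.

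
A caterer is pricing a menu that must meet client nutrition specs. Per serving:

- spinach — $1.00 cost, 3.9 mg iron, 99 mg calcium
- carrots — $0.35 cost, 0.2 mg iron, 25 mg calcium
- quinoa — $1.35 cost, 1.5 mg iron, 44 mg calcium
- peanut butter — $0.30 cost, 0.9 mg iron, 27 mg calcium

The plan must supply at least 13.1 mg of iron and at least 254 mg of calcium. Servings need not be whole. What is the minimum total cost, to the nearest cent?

spinach only: max(13.1/3.9, 254/99) = 3.359 servings → $3.36.
carrots only: max(13.1/0.2, 254/25) = 65.5 servings → $22.93.
quinoa only: max(13.1/1.5, 254/44) = 8.733 servings → $11.79.
peanut butter only: max(13.1/0.9, 254/27) = 14.56 servings → $4.37.
spinach + carrots with both targets exact would need a negative amount; discard.
spinach + quinoa with both targets exact would need a negative amount; discard.
spinach + peanut butter: intersection lies outside the first quadrant.
carrots + quinoa: intersection lies outside the first quadrant.
carrots + peanut butter: intersection lies outside the first quadrant.
quinoa + peanut butter: intersection lies outside the first quadrant.
Cheapest feasible corner: $3.36.

$3.36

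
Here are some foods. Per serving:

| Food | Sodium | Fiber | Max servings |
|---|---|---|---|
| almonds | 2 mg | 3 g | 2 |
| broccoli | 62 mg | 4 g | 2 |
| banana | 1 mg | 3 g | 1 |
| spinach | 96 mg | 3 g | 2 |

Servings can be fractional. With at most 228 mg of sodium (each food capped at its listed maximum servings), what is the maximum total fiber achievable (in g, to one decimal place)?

Fiber per mg sodium: banana 3, almonds 1.5, broccoli 0.06452, spinach 0.03125.
Take 1 serving of banana: uses 1 mg sodium, +3.0 g fiber (running total 3.0 g).
Take 2 servings of almonds: uses 4 mg sodium, +6.0 g fiber (running total 9.0 g).
Take 2 servings of broccoli: uses 124 mg sodium, +8.0 g fiber (running total 17.0 g).
Take 1.031 servings of spinach: uses 99 mg sodium, +3.1 g fiber (running total 20.1 g).
Greedy by best ratio exhausts the sodium allowance optimally: 20.1 g.

20.1 g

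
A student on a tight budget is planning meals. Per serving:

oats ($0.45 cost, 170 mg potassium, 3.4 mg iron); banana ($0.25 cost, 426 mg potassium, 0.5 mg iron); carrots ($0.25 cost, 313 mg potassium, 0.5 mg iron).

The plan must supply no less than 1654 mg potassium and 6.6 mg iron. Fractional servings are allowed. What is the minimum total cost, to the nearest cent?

$1.48

Check every corner: each single food scaled to meet both minima, and each pair solved so both constraints bind.
oats only: max(1654/170, 6.6/3.4) = 9.729 servings → $4.38.
banana only: max(1654/426, 6.6/0.5) = 13.2 servings → $3.30.
carrots only: max(1654/313, 6.6/0.5) = 13.2 servings → $3.30.
oats + banana with both tight: 1.456 servings and 3.302 servings → $1.48.
oats + carrots with both tight: 1.265 servings and 4.597 servings → $1.72.
banana + carrots with both targets exact would need a negative amount; discard.
Cheapest feasible corner: $1.48.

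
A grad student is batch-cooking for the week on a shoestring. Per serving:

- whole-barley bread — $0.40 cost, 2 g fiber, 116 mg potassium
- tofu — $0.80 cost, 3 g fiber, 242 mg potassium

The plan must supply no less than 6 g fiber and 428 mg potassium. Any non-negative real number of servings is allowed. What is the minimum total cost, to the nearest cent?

At the optimum either one food covers both requirements or two foods hit both targets exactly; no other combination can be cheaper.
whole-barley bread only: max(6/2, 428/116) = 3.69 servings → $1.48.
tofu only: max(6/3, 428/242) = 2 servings → $1.60.
whole-barley bread + tofu with both tight: 1.235 servings and 1.176 servings → $1.44.
The minimum over all feasible corners is $1.44.

$1.44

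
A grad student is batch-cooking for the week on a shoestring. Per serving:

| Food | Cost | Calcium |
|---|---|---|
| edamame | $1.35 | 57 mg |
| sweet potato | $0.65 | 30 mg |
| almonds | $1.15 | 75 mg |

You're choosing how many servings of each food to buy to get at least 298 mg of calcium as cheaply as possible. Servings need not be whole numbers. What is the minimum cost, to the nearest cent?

Cost per mg of calcium: almonds $0.0153, sweet potato $0.0217, edamame $0.0237.
With no serving limits, use only almonds: 298 mg / 75 mg = 3.973 servings × $1.15 = $4.57.

$4.57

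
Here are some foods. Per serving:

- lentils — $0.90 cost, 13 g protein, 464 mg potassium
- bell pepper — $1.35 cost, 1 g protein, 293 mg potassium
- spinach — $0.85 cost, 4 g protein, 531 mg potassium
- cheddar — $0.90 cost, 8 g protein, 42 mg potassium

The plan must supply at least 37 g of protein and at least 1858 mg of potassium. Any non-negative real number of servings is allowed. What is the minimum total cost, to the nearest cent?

The cheapest plan sits at a corner of the feasible region — with two constraints it uses at most two foods.
lentils only: max(37/13, 1858/464) = 4.004 servings → $3.60.
bell pepper only: max(37/1, 1858/293) = 37 servings → $49.95.
spinach only: max(37/4, 1858/531) = 9.25 servings → $7.86.
cheddar only: max(37/8, 1858/42) = 44.24 servings → $39.81.
lentils + bell pepper with both tight: 2.686 servings and 2.088 servings → $5.24.
lentils + spinach with both tight: 2.42 servings and 1.384 servings → $3.35.
lentils + cheddar with both targets exact would need a negative amount; discard.
bell pepper + spinach with both targets exact would need a negative amount; discard.
bell pepper + cheddar with both tight: 5.782 servings and 3.902 servings → $11.32.
spinach + cheddar with both tight: 3.262 servings and 2.994 servings → $5.47.
The minimum over all feasible corners is $3.35.

$3.35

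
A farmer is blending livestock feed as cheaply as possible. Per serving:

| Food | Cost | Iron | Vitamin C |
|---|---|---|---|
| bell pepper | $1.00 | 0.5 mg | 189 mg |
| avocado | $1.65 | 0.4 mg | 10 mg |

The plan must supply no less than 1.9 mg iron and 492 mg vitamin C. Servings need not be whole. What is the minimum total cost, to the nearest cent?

$3.80

A basic optimal solution has at most two foods positive. Try each food alone and each pair with both targets met exactly.
bell pepper only: max(1.9/0.5, 492/189) = 3.8 servings → $3.80.
avocado only: max(1.9/0.4, 492/10) = 49.2 servings → $81.18.
bell pepper + avocado with both tight: 2.518 servings and 1.602 servings → $5.16.
Cheapest feasible corner: $3.80.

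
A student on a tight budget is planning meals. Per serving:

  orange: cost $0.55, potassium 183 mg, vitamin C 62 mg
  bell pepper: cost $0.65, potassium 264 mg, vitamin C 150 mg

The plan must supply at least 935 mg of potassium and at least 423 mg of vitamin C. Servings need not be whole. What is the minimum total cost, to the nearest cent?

$2.30

At the optimum either one food covers both requirements or two foods hit both targets exactly; no other combination can be cheaper.
orange only: max(935/183, 423/62) = 6.823 servings → $3.75.
bell pepper only: max(935/264, 423/150) = 3.542 servings → $2.30.
orange + bell pepper with both tight: 2.579 servings and 1.754 servings → $2.56.
So the least-cost plan costs $2.30.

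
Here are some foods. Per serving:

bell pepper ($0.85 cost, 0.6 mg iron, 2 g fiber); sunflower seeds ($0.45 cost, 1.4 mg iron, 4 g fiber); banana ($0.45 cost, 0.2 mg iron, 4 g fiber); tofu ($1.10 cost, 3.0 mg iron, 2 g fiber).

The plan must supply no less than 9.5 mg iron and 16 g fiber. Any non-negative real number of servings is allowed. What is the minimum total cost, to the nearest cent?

$3.05

Minimising a linear cost over {iron ≥ 9.5, fiber ≥ 16, servings ≥ 0} — the optimum is at a vertex, using one or two foods.
bell pepper only: max(9.5/0.6, 16/2) = 15.83 servings → $13.46.
sunflower seeds only: max(9.5/1.4, 16/4) = 6.786 servings → $3.05.
banana only: max(9.5/0.2, 16/4) = 47.5 servings → $21.38.
tofu only: max(9.5/3.0, 16/2) = 8 servings → $8.80.
bell pepper + sunflower seeds with both targets exact would need a negative amount; discard.
bell pepper + banana with both targets exact would need a negative amount; discard.
bell pepper + tofu with both tight: 6.042 servings and 1.958 servings → $7.29.
sunflower seeds + banana: intersection lies outside the first quadrant.
sunflower seeds + tofu with both tight: 3.152 servings and 1.696 servings → $3.28.
banana + tofu with both tight: 2.5 servings and 3 servings → $4.42.
So the least-cost plan costs $3.05.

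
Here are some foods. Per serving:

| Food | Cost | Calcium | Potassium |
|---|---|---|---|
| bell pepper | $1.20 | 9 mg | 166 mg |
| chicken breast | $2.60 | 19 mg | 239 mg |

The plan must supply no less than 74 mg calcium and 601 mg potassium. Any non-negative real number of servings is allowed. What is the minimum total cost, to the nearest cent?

$9.87

bell pepper only: max(74/9, 601/166) = 8.222 servings → $9.87.
chicken breast only: max(74/19, 601/239) = 3.895 servings → $10.13.
bell pepper + chicken breast with both targets exact would need a negative amount; discard.
The minimum over all feasible corners is $9.87.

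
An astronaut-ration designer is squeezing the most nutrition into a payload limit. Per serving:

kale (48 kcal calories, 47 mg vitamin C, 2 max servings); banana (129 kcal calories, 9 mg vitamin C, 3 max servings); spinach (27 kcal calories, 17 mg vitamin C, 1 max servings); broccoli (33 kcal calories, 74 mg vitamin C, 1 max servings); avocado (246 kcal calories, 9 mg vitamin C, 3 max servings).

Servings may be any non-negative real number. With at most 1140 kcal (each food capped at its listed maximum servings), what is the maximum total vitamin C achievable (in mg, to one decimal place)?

Vitamin C per kcal: broccoli 2.242, kale 0.9792, spinach 0.6296, banana 0.06977, avocado 0.03659.
Take 1 serving of broccoli: uses 33 kcal, +74.0 mg vitamin C (running total 74.0 mg).
Take 2 servings of kale: uses 96 kcal, +94.0 mg vitamin C (running total 168.0 mg).
Take 1 serving of spinach: uses 27 kcal, +17.0 mg vitamin C (running total 185.0 mg).
Take 3 servings of banana: uses 387 kcal, +27.0 mg vitamin C (running total 212.0 mg).
Take 2.427 servings of avocado: uses 597 kcal, +21.8 mg vitamin C (running total 233.8 mg).
Filling greedily by vitamin C-per-kcal is optimal for one linear limit, giving 233.8 mg.

233.8 mg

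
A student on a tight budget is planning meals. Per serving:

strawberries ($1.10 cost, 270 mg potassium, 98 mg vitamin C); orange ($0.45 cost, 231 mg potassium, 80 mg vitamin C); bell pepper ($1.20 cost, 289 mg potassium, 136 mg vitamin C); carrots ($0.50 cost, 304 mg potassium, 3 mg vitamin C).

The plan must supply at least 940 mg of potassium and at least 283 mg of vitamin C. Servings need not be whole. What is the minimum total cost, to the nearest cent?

$1.79

An LP optimum is at a vertex; with two nutrient constraints at most two foods are used. Check each candidate.
strawberries only: max(940/270, 283/98) = 3.481 servings → $3.83.
orange only: max(940/231, 283/80) = 4.069 servings → $1.83.
bell pepper only: max(940/289, 283/136) = 3.253 servings → $3.90.
carrots only: max(940/304, 283/3) = 94.33 servings → $47.17.
strawberries + orange: the both-tight solution has a negative serving — not a feasible corner.
strawberries + bell pepper: the both-tight solution has a negative serving — not a feasible corner.
strawberries + carrots with both tight: 2.871 servings and 0.5421 servings → $3.43.
orange + bell pepper: the both-tight solution has a negative serving — not a feasible corner.
orange + carrots with both tight: 3.522 servings and 0.4159 servings → $1.79.
bell pepper + carrots with both tight: 2.056 servings and 1.138 servings → $3.04.
Cheapest feasible corner: $1.79.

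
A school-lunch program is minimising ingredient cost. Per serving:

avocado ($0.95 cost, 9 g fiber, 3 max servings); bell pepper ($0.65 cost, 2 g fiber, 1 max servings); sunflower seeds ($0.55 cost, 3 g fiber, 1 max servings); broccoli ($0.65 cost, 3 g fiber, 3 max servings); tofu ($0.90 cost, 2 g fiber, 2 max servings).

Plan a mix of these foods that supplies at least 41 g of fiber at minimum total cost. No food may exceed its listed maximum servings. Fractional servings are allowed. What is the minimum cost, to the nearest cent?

Cost per g of fiber: avocado $0.1056, sunflower seeds $0.1833, broccoli $0.2167, bell pepper $0.3250, tofu $0.4500.
Take 3 servings of avocado: +27.0 g fiber for $2.85 (total $2.85, still need 14.0 g).
Take 1 serving of sunflower seeds: +3.0 g fiber for $0.55 (total $3.40, still need 11.0 g).
Take 3 servings of broccoli: +9.0 g fiber for $1.95 (total $5.35, still need 2.0 g).
Take 1 serving of bell pepper: +2.0 g fiber for $0.65 (total $6.00, still need 0.0 g).
Filling from the cheapest source first is optimal under one linear minimum: $6.00.

$6.00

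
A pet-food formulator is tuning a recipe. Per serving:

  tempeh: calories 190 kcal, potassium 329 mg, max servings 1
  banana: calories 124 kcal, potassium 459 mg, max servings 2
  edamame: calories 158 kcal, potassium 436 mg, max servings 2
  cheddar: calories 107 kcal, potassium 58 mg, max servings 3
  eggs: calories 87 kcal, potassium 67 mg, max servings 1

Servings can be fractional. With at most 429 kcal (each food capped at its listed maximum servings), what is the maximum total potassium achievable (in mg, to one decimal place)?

1417.5 mg

Potassium per kcal: banana 3.702, edamame 2.759, tempeh 1.732, eggs 0.7701, cheddar 0.5421.
Take 2 servings of banana: uses 248 kcal, +918.0 mg potassium (running total 918.0 mg).
Take 1.146 servings of edamame: uses 181 kcal, +499.5 mg potassium (running total 1417.5 mg).
Greedy by best ratio exhausts the calories allowance optimally: 1417.5 mg.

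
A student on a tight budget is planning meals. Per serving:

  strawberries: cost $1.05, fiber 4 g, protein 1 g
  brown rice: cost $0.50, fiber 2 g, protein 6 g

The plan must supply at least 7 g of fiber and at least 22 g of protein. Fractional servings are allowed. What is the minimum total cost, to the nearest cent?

$1.83

Minimising a linear cost over {fiber ≥ 7, protein ≥ 22, servings ≥ 0} — the optimum is at a vertex, using one or two foods.
strawberries only: max(7/4, 22/1) = 22 servings → $23.10.
brown rice only: max(7/2, 22/6) = 3.667 servings → $1.83.
strawberries + brown rice: the both-tight solution has a negative serving — not a feasible corner.
The minimum over all feasible corners is $1.83.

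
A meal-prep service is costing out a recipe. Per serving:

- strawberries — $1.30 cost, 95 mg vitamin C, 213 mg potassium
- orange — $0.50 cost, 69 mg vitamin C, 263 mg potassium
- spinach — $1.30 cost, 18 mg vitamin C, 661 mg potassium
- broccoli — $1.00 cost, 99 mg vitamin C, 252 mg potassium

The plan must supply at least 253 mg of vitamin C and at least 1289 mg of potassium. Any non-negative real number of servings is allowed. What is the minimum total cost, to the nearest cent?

At the optimum either one food covers both requirements or two foods hit both targets exactly; no other combination can be cheaper.
strawberries only: max(253/95, 1289/213) = 6.052 servings → $7.87.
orange only: max(253/69, 1289/263) = 4.901 servings → $2.45.
spinach only: max(253/18, 1289/661) = 14.06 servings → $18.27.
broccoli only: max(253/99, 1289/252) = 5.115 servings → $5.12.
strawberries + orange: intersection lies outside the first quadrant.
strawberries + spinach with both tight: 2.443 servings and 1.163 servings → $4.69.
strawberries + broccoli: the both-tight solution has a negative serving — not a feasible corner.
orange + spinach with both tight: 3.524 servings and 0.5481 servings → $2.47.
orange + broccoli: intersection lies outside the first quadrant.
spinach + broccoli with both tight: 1.048 servings and 2.365 servings → $3.73.
So the least-cost plan costs $2.45.

$2.45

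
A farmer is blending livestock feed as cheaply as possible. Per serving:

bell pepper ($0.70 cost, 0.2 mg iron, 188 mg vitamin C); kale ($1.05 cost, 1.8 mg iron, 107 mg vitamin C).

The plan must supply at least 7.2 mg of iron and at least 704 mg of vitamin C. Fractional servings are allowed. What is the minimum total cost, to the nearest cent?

Check every corner: each single food scaled to meet both minima, and each pair solved so both constraints bind.
bell pepper only: max(7.2/0.2, 704/188) = 36 servings → $25.20.
kale only: max(7.2/1.8, 704/107) = 6.579 servings → $6.91.
bell pepper + kale with both tight: 1.567 servings and 3.826 servings → $5.11.
Cheapest feasible corner: $5.11.

$5.11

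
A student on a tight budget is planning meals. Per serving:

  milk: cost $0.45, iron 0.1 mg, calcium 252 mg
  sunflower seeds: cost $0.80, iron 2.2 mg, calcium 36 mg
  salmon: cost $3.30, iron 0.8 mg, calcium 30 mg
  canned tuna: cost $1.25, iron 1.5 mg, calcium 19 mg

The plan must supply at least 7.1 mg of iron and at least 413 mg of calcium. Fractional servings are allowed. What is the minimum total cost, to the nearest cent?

$3.07

A basic optimal solution has at most two foods positive. Try each food alone and each pair with both targets met exactly.
milk only: max(7.1/0.1, 413/252) = 71 servings → $31.95.
sunflower seeds only: max(7.1/2.2, 413/36) = 11.47 servings → $9.18.
salmon only: max(7.1/0.8, 413/30) = 13.77 servings → $45.43.
canned tuna only: max(7.1/1.5, 413/19) = 21.74 servings → $27.17.
milk + sunflower seeds with both tight: 1.186 servings and 3.173 servings → $3.07.
milk + salmon with both tight: 0.5911 servings and 8.801 servings → $29.31.
milk + canned tuna with both tight: 1.288 servings and 4.647 servings → $6.39.
sunflower seeds + salmon: intersection lies outside the first quadrant.
sunflower seeds + canned tuna with both targets exact would need a negative amount; discard.
salmon + canned tuna: intersection lies outside the first quadrant.
The minimum over all feasible corners is $3.07.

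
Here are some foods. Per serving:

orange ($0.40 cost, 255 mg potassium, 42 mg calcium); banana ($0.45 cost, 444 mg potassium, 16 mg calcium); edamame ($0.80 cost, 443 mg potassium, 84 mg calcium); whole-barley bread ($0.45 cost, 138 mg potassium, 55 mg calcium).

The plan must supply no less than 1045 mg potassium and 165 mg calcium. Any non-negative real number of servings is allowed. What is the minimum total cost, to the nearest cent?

With two linear requirements the optimum uses one or two foods; enumerate the corners.
orange only: max(1045/255, 165/42) = 4.098 servings → $1.64.
banana only: max(1045/444, 165/16) = 10.31 servings → $4.64.
edamame only: max(1045/443, 165/84) = 2.359 servings → $1.89.
whole-barley bread only: max(1045/138, 165/55) = 7.572 servings → $3.41.
orange + banana with both tight: 3.881 servings and 0.1246 servings → $1.61.
orange + edamame with both targets exact would need a negative amount; discard.
orange + whole-barley bread with both targets exact would need a negative amount; discard.
banana + edamame with both tight: 0.4861 servings and 1.872 servings → $1.72.
banana + whole-barley bread with both tight: 1.562 servings and 2.545 servings → $1.85.
edamame + whole-barley bread: intersection lies outside the first quadrant.
So the least-cost plan costs $1.61.

$1.61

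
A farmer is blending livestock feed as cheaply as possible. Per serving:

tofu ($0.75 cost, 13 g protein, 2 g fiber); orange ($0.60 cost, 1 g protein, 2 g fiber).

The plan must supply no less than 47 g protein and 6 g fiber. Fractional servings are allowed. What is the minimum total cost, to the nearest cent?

A basic optimal solution has at most two foods positive. Try each food alone and each pair with both targets met exactly.
tofu only: max(47/13, 6/2) = 3.615 servings → $2.71.
orange only: max(47/1, 6/2) = 47 servings → $28.20.
tofu + orange with both targets exact would need a negative amount; discard.
The minimum over all feasible corners is $2.71.

$2.71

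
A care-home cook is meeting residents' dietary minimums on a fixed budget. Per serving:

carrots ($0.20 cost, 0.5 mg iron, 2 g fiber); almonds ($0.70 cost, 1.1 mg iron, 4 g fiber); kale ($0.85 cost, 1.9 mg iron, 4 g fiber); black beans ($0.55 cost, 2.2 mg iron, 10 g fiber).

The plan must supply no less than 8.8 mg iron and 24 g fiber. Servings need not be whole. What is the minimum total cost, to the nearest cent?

$2.20

The cheapest plan sits at a corner of the feasible region — with two constraints it uses at most two foods.
carrots only: max(8.8/0.5, 24/2) = 17.6 servings → $3.52.
almonds only: max(8.8/1.1, 24/4) = 8 servings → $5.60.
kale only: max(8.8/1.9, 24/4) = 6 servings → $5.10.
black beans only: max(8.8/2.2, 24/10) = 4 servings → $2.20.
carrots + almonds: intersection lies outside the first quadrant.
carrots + kale with both tight: 5.778 servings and 3.111 servings → $3.80.
carrots + black beans with both targets exact would need a negative amount; discard.
almonds + kale with both tight: 3.25 servings and 2.75 servings → $4.61.
almonds + black beans: intersection lies outside the first quadrant.
kale + black beans with both tight: 3.451 servings and 1.02 servings → $3.49.
So the least-cost plan costs $2.20.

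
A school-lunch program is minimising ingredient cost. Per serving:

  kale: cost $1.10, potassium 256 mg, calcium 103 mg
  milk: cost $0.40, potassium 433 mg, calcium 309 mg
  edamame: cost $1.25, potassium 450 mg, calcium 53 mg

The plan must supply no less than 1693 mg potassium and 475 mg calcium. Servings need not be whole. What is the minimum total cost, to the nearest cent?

$1.56

Two binding constraints pin down two serving amounts, so the optimal mix uses at most two foods. The candidates are each food alone (scaled to the tighter of potassium/calcium) and each pair with both constraints tight.
kale only: max(1693/256, 475/103) = 6.613 servings → $7.27.
milk only: max(1693/433, 475/309) = 3.91 servings → $1.56.
edamame only: max(1693/450, 475/53) = 8.962 servings → $11.20.
kale + milk: the both-tight solution has a negative serving — not a feasible corner.
kale + edamame with both tight: 3.783 servings and 1.61 servings → $6.17.
milk + edamame with both tight: 1.068 servings and 2.734 servings → $3.85.
Cheapest feasible corner: $1.56.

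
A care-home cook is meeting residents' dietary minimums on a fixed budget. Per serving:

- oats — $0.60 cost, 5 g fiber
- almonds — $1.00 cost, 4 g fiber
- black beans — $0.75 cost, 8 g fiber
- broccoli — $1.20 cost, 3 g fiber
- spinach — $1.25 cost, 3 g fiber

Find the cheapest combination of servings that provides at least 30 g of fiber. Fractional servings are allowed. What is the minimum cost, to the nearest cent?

$2.81

Cost per g of fiber: black beans $0.0938, oats $0.1200, almonds $0.2500, broccoli $0.4000, spinach $0.4167.
With no serving limits, use only black beans: 30 g / 8 g = 3.75 servings × $0.75 = $2.81.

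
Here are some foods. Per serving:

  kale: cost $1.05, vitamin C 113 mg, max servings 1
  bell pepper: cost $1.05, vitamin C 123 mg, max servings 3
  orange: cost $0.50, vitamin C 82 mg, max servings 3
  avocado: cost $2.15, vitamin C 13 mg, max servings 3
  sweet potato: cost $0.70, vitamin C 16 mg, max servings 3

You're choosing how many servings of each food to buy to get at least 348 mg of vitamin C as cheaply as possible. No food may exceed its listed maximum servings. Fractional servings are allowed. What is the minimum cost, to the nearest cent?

$2.37

Cost per mg of vitamin C: orange $0.0061, bell pepper $0.0085, kale $0.0093, sweet potato $0.0437, avocado $0.1654.
Take 3 servings of orange: +246.0 mg vitamin C for $1.50 (total $1.50, still need 102.0 mg).
Take 0.8293 servings of bell pepper: +102.0 mg vitamin C for $0.87 (total $2.37, still need 0.0 mg).
Greedy by cheapest-per-mg is optimal for a single linear constraint, so the minimum cost is $2.37.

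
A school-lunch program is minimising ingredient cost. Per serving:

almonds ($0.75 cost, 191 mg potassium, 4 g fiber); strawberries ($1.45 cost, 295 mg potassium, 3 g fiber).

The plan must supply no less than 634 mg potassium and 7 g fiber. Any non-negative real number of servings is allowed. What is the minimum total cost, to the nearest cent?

$2.49

This is a tiny linear program; its minimum lies at a vertex of the feasible set. List the vertices and price them.
almonds only: max(634/191, 7/4) = 3.319 servings → $2.49.
strawberries only: max(634/295, 7/3) = 2.333 servings → $3.38.
almonds + strawberries with both tight: 0.2685 servings and 1.975 servings → $3.07.
So the least-cost plan costs $2.49.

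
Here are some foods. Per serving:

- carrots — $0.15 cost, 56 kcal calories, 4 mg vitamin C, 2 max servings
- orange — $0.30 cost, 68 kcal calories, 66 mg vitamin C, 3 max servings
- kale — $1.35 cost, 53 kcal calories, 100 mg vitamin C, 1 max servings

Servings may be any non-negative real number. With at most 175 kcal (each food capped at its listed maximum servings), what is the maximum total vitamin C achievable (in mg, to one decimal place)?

218.4 mg

Vitamin C per kcal: kale 1.887, orange 0.9706, carrots 0.07143.
Take 1 serving of kale: uses 53 kcal, +100.0 mg vitamin C (running total 100.0 mg).
Take 1.794 servings of orange: uses 122 kcal, +118.4 mg vitamin C (running total 218.4 mg).
Greedy by best ratio exhausts the calories allowance optimally: 218.4 mg.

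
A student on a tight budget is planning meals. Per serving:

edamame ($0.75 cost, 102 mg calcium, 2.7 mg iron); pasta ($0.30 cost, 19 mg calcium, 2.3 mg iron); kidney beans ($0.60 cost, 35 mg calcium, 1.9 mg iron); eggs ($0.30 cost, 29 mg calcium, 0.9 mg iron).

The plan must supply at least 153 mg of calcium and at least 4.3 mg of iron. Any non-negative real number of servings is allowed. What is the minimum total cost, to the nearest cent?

A basic optimal solution has at most two foods positive. Try each food alone and each pair with both targets met exactly.
edamame only: max(153/102, 4.3/2.7) = 1.593 servings → $1.19.
pasta only: max(153/19, 4.3/2.3) = 8.053 servings → $2.42.
kidney beans only: max(153/35, 4.3/1.9) = 4.371 servings → $2.62.
eggs only: max(153/29, 4.3/0.9) = 5.276 servings → $1.58.
edamame + pasta with both tight: 1.474 servings and 0.1391 servings → $1.15.
edamame + kidney beans with both tight: 1.412 servings and 0.2568 servings → $1.21.
edamame + eggs with both tight: 0.963 servings and 1.889 servings → $1.29.
pasta + kidney beans: the both-tight solution has a negative serving — not a feasible corner.
pasta + eggs: the both-tight solution has a negative serving — not a feasible corner.
kidney beans + eggs: the both-tight solution has a negative serving — not a feasible corner.
The minimum over all feasible corners is $1.15.

$1.15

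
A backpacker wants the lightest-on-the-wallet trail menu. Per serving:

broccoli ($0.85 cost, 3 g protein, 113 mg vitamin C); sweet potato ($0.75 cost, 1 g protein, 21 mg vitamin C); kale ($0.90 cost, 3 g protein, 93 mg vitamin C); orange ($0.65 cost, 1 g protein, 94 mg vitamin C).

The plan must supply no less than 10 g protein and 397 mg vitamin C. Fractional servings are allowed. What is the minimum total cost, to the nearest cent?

At the optimum either one food covers both requirements or two foods hit both targets exactly; no other combination can be cheaper.
broccoli only: max(10/3, 397/113) = 3.513 servings → $2.99.
sweet potato only: max(10/1, 397/21) = 18.9 servings → $14.18.
kale only: max(10/3, 397/93) = 4.269 servings → $3.84.
orange only: max(10/1, 397/94) = 10 servings → $6.50.
broccoli + sweet potato: the both-tight solution has a negative serving — not a feasible corner.
broccoli + kale: intersection lies outside the first quadrant.
broccoli + orange with both tight: 3.213 servings and 0.3609 servings → $2.97.
sweet potato + kale: intersection lies outside the first quadrant.
sweet potato + orange with both tight: 7.438 servings and 2.562 servings → $7.24.
kale + orange with both tight: 2.873 servings and 1.381 servings → $3.48.
Cheapest feasible corner: $2.97.

$2.97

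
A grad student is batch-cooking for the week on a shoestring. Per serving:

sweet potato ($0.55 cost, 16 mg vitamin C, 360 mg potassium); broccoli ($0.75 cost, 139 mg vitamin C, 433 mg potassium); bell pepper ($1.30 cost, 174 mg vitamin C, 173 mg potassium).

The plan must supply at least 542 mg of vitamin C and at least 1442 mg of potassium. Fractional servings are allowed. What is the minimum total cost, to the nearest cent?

An LP optimum is at a vertex; with two nutrient constraints at most two foods are used. Check each candidate.
sweet potato only: max(542/16, 1442/360) = 33.88 servings → $18.63.
broccoli only: max(542/139, 1442/433) = 3.899 servings → $2.92.
bell pepper only: max(542/174, 1442/173) = 8.335 servings → $10.84.
sweet potato + broccoli with both targets exact would need a negative amount; discard.
sweet potato + bell pepper with both tight: 2.625 servings and 2.874 servings → $5.18.
broccoli + bell pepper with both tight: 3.063 servings and 0.6677 servings → $3.17.
So the least-cost plan costs $2.92.

$2.92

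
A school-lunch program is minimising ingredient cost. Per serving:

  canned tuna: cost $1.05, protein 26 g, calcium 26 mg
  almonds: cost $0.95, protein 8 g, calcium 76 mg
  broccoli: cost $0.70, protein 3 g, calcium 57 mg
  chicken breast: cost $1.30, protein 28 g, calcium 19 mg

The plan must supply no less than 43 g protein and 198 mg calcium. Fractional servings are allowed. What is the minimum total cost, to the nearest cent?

$3.17

With two linear requirements the optimum uses one or two foods; enumerate the corners.
canned tuna only: max(43/26, 198/26) = 7.615 servings → $8.00.
almonds only: max(43/8, 198/76) = 5.375 servings → $5.11.
broccoli only: max(43/3, 198/57) = 14.33 servings → $10.03.
chicken breast only: max(43/28, 198/19) = 10.42 servings → $13.55.
canned tuna + almonds with both tight: 0.9525 servings and 2.279 servings → $3.17.
canned tuna + broccoli with both tight: 1.323 servings and 2.87 servings → $3.40.
canned tuna + chicken breast with both targets exact would need a negative amount; discard.
almonds + broccoli: intersection lies outside the first quadrant.
almonds + chicken breast with both tight: 2.392 servings and 0.8522 servings → $3.38.
broccoli + chicken breast with both tight: 3.071 servings and 1.207 servings → $3.72.
Cheapest feasible corner: $3.17.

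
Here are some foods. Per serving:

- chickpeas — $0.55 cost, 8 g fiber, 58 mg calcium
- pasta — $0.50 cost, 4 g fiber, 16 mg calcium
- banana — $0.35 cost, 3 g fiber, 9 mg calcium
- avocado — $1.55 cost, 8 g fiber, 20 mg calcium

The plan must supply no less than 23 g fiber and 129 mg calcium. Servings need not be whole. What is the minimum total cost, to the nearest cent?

$1.58

Two binding constraints pin down two serving amounts, so the optimal mix uses at most two foods. The candidates are each food alone (scaled to the tighter of fiber/calcium) and each pair with both constraints tight.
chickpeas only: max(23/8, 129/58) = 2.875 servings → $1.58.
pasta only: max(23/4, 129/16) = 8.062 servings → $4.03.
banana only: max(23/3, 129/9) = 14.33 servings → $5.02.
avocado only: max(23/8, 129/20) = 6.45 servings → $10.00.
chickpeas + pasta with both tight: 1.423 servings and 2.904 servings → $2.23.
chickpeas + banana with both tight: 1.765 servings and 2.961 servings → $2.01.
chickpeas + avocado with both tight: 1.882 servings and 0.9934 servings → $2.57.
pasta + banana with both targets exact would need a negative amount; discard.
pasta + avocado: the both-tight solution has a negative serving — not a feasible corner.
banana + avocado: intersection lies outside the first quadrant.
Cheapest feasible corner: $1.58.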